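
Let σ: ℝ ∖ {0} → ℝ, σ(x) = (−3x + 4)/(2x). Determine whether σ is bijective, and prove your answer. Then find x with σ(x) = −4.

If σ(x) = −3/2, cross-multiplying gives 2(−3x + 4) = −3(2x), which simplifies to 8 = 0 — false.  So −3/2 has no preimage and σ is not surjective.
So σ is not bijective.
Solving σ(x) = −4: cross-multiplying gives −3x + 4 = −4(2x), which rearranges to 5x = −4, so x = −4/5.

-4/5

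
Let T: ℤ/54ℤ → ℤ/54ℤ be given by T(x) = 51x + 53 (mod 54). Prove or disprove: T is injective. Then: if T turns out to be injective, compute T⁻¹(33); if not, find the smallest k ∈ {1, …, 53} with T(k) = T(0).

18

By definition, T is injective if T(u) = T(v) implies u = v.
We have gcd(51, 54) = 3 > 1. Taking u = 0 and v = 18: T(0) = 53 and T(18) = 51·18 + 53 = 971 ≡ 53 (mod 54).
So T(0) = T(18) while 0 ≠ 18, therefore T is not injective.
Since T is not injective, we find the least positive k with T(k) = T(0): this means 51k ≡ 0 (mod 54), i.e. 54 ∣ 51k. Since gcd(51, 54) = 3, dividing through by 3 this holds exactly when 18 ∣ 17k, and as gcd(17, 18) = 1, exactly when 18 ∣ k.
The smallest positive such k is 18.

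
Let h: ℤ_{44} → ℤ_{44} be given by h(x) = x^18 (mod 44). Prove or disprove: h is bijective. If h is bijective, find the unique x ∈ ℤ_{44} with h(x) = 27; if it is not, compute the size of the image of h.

h(10): Repeated squaring mod 44: 10^1 ≡ 10, 10^2 ≡ 10² = 100 ≡ 12, 10^4 ≡ 12² = 144 ≡ 12, 10^8 ≡ 12² = 144 ≡ 12, 10^16 ≡ 12² = 144 ≡ 12. Since 18 = 16 + 2, 10^18 ≡ 12·12: 12·12 = 144 ≡ 12. So 10^18 ≡ 12 (mod 44).
h(12): Repeated squaring mod 44: 12^1 ≡ 12, 12^2 ≡ 12² = 144 ≡ 12, 12^4 ≡ 12² = 144 ≡ 12, 12^8 ≡ 12² = 144 ≡ 12, 12^16 ≡ 12² = 144 ≡ 12. Since 18 = 16 + 2, 12^18 ≡ 12·12: 12·12 = 144 ≡ 12. So 12^18 ≡ 12 (mod 44).
So h(10) = h(12) = 12 while 10 ≠ 12, therefore h is not injective, hence not bijective.
Since h is not bijective, we determine |image(h)|. Computing x^18 mod 44 for each x (by repeated squaring, reducing mod 44 at every step), the values h(0), h(1), …, h(43) are: 0, 1, 36, 5, 20, 37, 4, 9, 16, 25, 12, 33, 12, 25, 16, 9, 4, 37, 20, 5, 36, 1, 0, 1, 36, 5, 20, 37, 4, 9, 16, 25, 12, 33, 12, 25, 16, 9, 4, 37, 20, 5, 36, 1.
The distinct values are {0, 1, 4, 5, 9, 12, 16, 20, 25, 33, 36, 37}; there are 12 of them.

12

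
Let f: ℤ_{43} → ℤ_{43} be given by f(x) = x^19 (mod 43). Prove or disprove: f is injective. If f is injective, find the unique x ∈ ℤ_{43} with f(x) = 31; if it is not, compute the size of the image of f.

Since 43 is prime, the nonzero elements of ℤ_{43} form a cyclic group of order 42.
As gcd(19, 42) = 1, raising to the 19th power is a bijection on this group: if s^19 ≡ t^19 then (st^{−1})^19 = 1, and the only element of order dividing gcd(19, 42) = 1 is 1, so s = t.
With f(0) = 0 this makes f injective on all of ℤ_{43}, hence bijective (finite equal-size domain and codomain). In particular f is injective.
Since f is injective, we find the preimage of 31. The inverse of x ↦ x^19 on (ℤ_{43})^× is x ↦ x^31, because 19·31 = 589 = 14·42 + 1 ≡ 1 (mod 42) and x^{42} = 1 for x ≠ 0 (Fermat). So f⁻¹(31) = 31^31 mod 43.
Repeated squaring mod 43: 31^1 ≡ 31, 31^2 ≡ 31² = 961 ≡ 15, 31^4 ≡ 15² = 225 ≡ 10, 31^8 ≡ 10² = 100 ≡ 14, 31^16 ≡ 14² = 196 ≡ 24. Since 31 = 16 + 8 + 4 + 2 + 1, 31^31 ≡ 24·14·10·15·31: 24·14 = 336 ≡ 35, then 35·10 = 350 ≡ 6, then 6·15 = 90 ≡ 4, then 4·31 = 124 ≡ 38. So 31^31 ≡ 38 (mod 43).
Hence f⁻¹(31) = 38.

38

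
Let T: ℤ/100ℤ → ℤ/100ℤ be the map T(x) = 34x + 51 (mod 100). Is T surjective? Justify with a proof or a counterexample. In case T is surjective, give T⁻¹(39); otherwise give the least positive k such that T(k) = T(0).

Since gcd(34, 100) = 2, we have 34x ≡ 0 (mod 2) for all x, so T(x) ≡ 1 (mod 2).
But 0 ≢ 1 (mod 2), so 0 ∈ ℤ/100ℤ has no preimage. Thus T is not surjective.
Since T is not surjective, we find the least positive k with T(k) = T(0): this means 34k ≡ 0 (mod 100), i.e. 100 ∣ 34k. Since gcd(34, 100) = 2, dividing through by 2 this holds exactly when 50 ∣ 17k, and as gcd(17, 50) = 1, exactly when 50 ∣ k.
The smallest positive such k is 50.

50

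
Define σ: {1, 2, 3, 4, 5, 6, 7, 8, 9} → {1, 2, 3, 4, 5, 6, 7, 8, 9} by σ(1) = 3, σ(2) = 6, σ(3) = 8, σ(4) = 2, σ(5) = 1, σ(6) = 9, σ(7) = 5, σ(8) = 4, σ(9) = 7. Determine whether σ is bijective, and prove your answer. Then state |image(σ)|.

9

The values 3, 6, 8, 2, 1, 9, 5, 4, 7 are a permutation of {1, 2, 3, 4, 5, 6, 7, 8, 9}: each element appears exactly once.
So σ is injective and surjective, hence bijective.
The image of σ is {1, 2, 3, 4, 5, 6, 7, 8, 9}, which has 9 elements.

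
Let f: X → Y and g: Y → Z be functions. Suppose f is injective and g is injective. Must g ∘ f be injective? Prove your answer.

injective

Suppose (g ∘ f)(a) = (g ∘ f)(b), i.e. g(f(a)) = g(f(b)).
Since g is injective, f(a) = f(b). Since f is injective, a = b. Thus g ∘ f is injective.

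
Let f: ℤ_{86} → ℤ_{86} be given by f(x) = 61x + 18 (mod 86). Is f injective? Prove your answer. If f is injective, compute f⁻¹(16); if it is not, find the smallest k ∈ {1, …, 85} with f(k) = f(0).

62

Recall that f is injective if f(a) = f(b) implies a = b.
Suppose f(a) = f(b) in ℤ_{86}. Then 61a + 18 ≡ 61b + 18 (mod 86), so 61(a − b) ≡ 0 (mod 86).
Since gcd(61, 86) = 1, 61 is invertible modulo 86, thus a − b ≡ 0 (mod 86), i.e. a = b.
Therefore f is injective.
We now compute 61⁻¹ mod 86 explicitly. Euclid's algorithm: 86 = 1·61 + 25, 61 = 2·25 + 11, 25 = 2·11 + 3, 11 = 3·3 + 2, 3 = 1·2 + 1; back-substituting gives 1 = 55·61 − 39·86, so 61⁻¹ ≡ 55 (mod 86).
Since f is injective, we find f⁻¹(16): we need 61x ≡ 16 − 18 ≡ 84 (mod 86). Using 61⁻¹ = 55: x ≡ 55·84 = 4620 = 53·86 + 62, so x = 62.
Check: f(62) = 61·62 + 18 = 3800 = 44·86 + 16 ≡ 16 (mod 86).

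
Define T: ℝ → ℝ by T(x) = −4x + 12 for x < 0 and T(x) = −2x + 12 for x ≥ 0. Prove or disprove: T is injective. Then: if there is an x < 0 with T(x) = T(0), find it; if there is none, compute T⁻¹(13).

-1/4

Both pieces are strictly decreasing (slopes −4 and −2), so each is injective on its own interval.
The left piece maps (−∞, 0) onto (12, ∞); the right piece maps [0, ∞) onto (−∞, 12].
These images are disjoint, so no value is attained by both pieces. So T is injective.
Because the two images are disjoint, no x < 0 has T(x) = T(0), so we compute T⁻¹(13): 13 lies in (12, ∞), so solve −4x + 12 = 13: x = (13 − 12)/(−4) = −1/4.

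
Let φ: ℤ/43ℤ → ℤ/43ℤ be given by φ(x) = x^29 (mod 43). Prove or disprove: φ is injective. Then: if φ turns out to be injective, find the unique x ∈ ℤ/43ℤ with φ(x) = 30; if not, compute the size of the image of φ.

5

Since 43 is prime, the nonzero elements of ℤ/43ℤ form a cyclic group of order 42.
As gcd(29, 42) = 1, raising to the 29th power is a bijection on this group: if x_1^29 ≡ x_2^29 then (x_1x_2^{−1})^29 = 1, and the only element of order dividing gcd(29, 42) = 1 is 1, so x_1 = x_2.
With φ(0) = 0 this makes φ injective on all of ℤ/43ℤ, hence bijective (finite equal-size domain and codomain). In particular φ is injective.
Since φ is injective, we find the preimage of 30. The inverse of x ↦ x^29 on (ℤ/43ℤ)^× is x ↦ x^29, because 29·29 = 841 = 20·42 + 1 ≡ 1 (mod 42) and x^{42} = 1 for x ≠ 0 (Fermat). So φ⁻¹(30) = 30^29 mod 43.
Repeated squaring mod 43: 30^1 ≡ 30, 30^2 ≡ 30² = 900 ≡ 40, 30^4 ≡ 40² = 1600 ≡ 9, 30^8 ≡ 9² = 81 ≡ 38, 30^16 ≡ 38² = 1444 ≡ 25. Since 29 = 16 + 8 + 4 + 1, 30^29 ≡ 25·38·9·30: 25·38 = 950 ≡ 4, then 4·9 = 36, then 36·30 = 1080 ≡ 5. So 30^29 ≡ 5 (mod 43).
Hence φ⁻¹(30) = 5.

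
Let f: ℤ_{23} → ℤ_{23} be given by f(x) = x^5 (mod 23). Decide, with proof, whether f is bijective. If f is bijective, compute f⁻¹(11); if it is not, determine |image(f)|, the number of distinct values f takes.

Since 23 is prime, the nonzero elements of ℤ_{23} form a cyclic group of order 22.
As gcd(5, 22) = 1, raising to the 5th power is a bijection on this group: if s^5 ≡ t^5 then (st^{−1})^5 = 1, and the only element of order dividing gcd(5, 22) = 1 is 1, so s = t.
With f(0) = 0 this makes f injective on all of ℤ_{23}, hence bijective (finite equal-size domain and codomain). In particular f is bijective.
Since f is bijective, we find the preimage of 11. The inverse of x ↦ x^5 on (ℤ_{23})^× is x ↦ x^9, because 5·9 = 45 = 2·22 + 1 ≡ 1 (mod 22) and x^{22} = 1 for x ≠ 0 (Fermat). So f⁻¹(11) = 11^9 mod 23.
Repeated squaring mod 23: 11^1 ≡ 11, 11^2 ≡ 11² = 121 ≡ 6, 11^4 ≡ 6² = 36 ≡ 13, 11^8 ≡ 13² = 169 ≡ 8. Since 9 = 8 + 1, 11^9 ≡ 8·11: 8·11 = 88 ≡ 19. So 11^9 ≡ 19 (mod 23).
Hence f⁻¹(11) = 19.

19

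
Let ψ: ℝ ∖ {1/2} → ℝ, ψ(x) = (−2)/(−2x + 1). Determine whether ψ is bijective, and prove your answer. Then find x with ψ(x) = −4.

1/4

If ψ(x) = 0, cross-multiplying gives −2(−2) = 0(−2x + 1), which simplifies to 4 = 0 — false.  So 0 has no preimage and ψ is not surjective.
So ψ is not bijective.
Solving ψ(x) = −4: cross-multiplying gives −2 = −4(−2x + 1), which rearranges to −8x = −2, so x = 1/4.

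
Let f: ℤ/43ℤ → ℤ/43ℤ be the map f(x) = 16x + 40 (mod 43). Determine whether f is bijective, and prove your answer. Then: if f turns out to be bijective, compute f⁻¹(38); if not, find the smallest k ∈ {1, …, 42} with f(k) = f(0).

Recall: injectivity means: for all u, v in the domain, f(u) = f(v) implies u = v.
If f(u) = f(v), then 16u ≡ 16v (mod 43). Because gcd(16, 43) = 1, we may cancel 16 to get u ≡ v (mod 43).
We now compute 16⁻¹ mod 43 explicitly. Euclid's algorithm: 43 = 2·16 + 11, 16 = 1·11 + 5, 11 = 2·5 + 1; back-substituting gives 1 = 35·16 − 13·43, so 16⁻¹ ≡ 35 (mod 43).
For any y ∈ ℤ/43ℤ, x = 35(y − 40) mod 43 satisfies f(x) = 16·35(y − 40) + 40 ≡ y (since 16·35 ≡ 1 mod 43). So every y has a preimage.
Hence f is bijective.
Since f is bijective, we compute f⁻¹(38): solve 16x + 40 ≡ 38 (mod 43), i.e. 16x ≡ 41 (mod 43).
Multiplying by 16⁻¹ = 35 gives x ≡ 35·41 = 1435 = 33·43 + 16 ≡ 16 (mod 43).
Check: f(16) = 16·16 + 40 = 296 = 6·43 + 38 ≡ 38 (mod 43).

16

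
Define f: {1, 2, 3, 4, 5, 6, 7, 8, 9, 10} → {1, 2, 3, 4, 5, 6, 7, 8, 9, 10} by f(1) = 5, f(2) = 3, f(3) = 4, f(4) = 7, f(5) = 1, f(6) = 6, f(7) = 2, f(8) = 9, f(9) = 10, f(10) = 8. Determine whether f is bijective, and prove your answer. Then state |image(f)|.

10

The values 5, 3, 4, 7, 1, 6, 2, 9, 10, 8 are a permutation of {1, 2, 3, 4, 5, 6, 7, 8, 9, 10}: each element appears exactly once.
So f is injective and surjective, hence bijective.
The image of f is {1, 2, 3, 4, 5, 6, 7, 8, 9, 10}, which has 10 elements.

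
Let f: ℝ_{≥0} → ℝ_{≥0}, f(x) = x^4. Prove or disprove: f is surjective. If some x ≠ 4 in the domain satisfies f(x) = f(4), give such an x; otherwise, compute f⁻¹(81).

For any y ∈ ℝ_{≥0}, x = y^{1/4} ∈ ℝ_{≥0} gives f(x) = y, so f is surjective.
Since x ↦ x^4 is strictly increasing on ℝ_{≥0}, it is injective there, so no x ≠ 4 in the domain has f(x) = f(4). We therefore compute f⁻¹(81) = 81^{1/4} = 3 (indeed 3^4 = 81).

3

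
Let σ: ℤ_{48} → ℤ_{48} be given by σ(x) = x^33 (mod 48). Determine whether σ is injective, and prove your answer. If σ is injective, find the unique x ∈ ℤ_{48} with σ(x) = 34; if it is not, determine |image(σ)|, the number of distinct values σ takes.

27

σ(0) = 0^33 = 0.
σ(6): Repeated squaring mod 48: 6^1 ≡ 6, 6^2 ≡ 6² = 36, 6^4 ≡ 36² = 1296 ≡ 0, 6^8 ≡ 0² = 0, 6^16 ≡ 0² = 0, 6^32 ≡ 0² = 0. Since 33 = 32 + 1, 6^33 ≡ 0·6: 0·6 = 0. So 6^33 ≡ 0 (mod 48).
So σ(0) = σ(6) = 0 while 0 ≠ 6, therefore σ is not injective.
Since σ is not injective, we determine |image(σ)|. Computing x^33 mod 48 for each x (by repeated squaring, reducing mod 48 at every step), the values σ(0), σ(1), …, σ(47) are: 0, 1, 32, 3, 16, 5, 0, 7, 32, 9, 16, 11, 0, 13, 32, 15, 16, 17, 0, 19, 32, 21, 16, 23, 0, 25, 32, 27, 16, 29, 0, 31, 32, 33, 16, 35, 0, 37, 32, 39, 16, 41, 0, 43, 32, 45, 16, 47.
The distinct values are {0, 1, 3, 5, 7, 9, 11, 13, 15, 16, 17, 19, 21, 23, 25, 27, 29, 31, 32, 33, 35, 37, 39, 41, 43, 45, 47}; there are 27 of them.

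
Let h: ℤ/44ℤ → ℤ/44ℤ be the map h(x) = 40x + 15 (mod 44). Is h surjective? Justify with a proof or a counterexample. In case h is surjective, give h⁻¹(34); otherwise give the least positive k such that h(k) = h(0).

Since gcd(40, 44) = 4, we have 40x ≡ 0 (mod 4) for all x, so h(x) ≡ 3 (mod 4).
But 0 ≢ 3 (mod 4), so 0 ∈ ℤ/44ℤ has no preimage. Hence h is not surjective.
Since h is not surjective, we find the least positive k with h(k) = h(0): this means 40k ≡ 0 (mod 44), i.e. 44 ∣ 40k. Since gcd(40, 44) = 4, dividing through by 4 this holds exactly when 11 ∣ 10k, and as gcd(10, 11) = 1, exactly when 11 ∣ k.
The smallest positive such k is 11.

11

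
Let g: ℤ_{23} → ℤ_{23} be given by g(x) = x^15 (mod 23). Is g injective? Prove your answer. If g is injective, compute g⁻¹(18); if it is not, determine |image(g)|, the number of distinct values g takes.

13

Since 23 is prime, the nonzero elements of ℤ_{23} form a cyclic group of order 22.
As gcd(15, 22) = 1, raising to the 15th power is a bijection on this group: if x_1^15 ≡ x_2^15 then (x_1x_2^{−1})^15 = 1, and the only element of order dividing gcd(15, 22) = 1 is 1, so x_1 = x_2.
With g(0) = 0 this makes g injective on all of ℤ_{23}, hence bijective (finite equal-size domain and codomain). In particular g is injective.
Since g is injective, we find the preimage of 18. The inverse of x ↦ x^15 on (ℤ_{23})^× is x ↦ x^3, because 15·3 = 45 = 2·22 + 1 ≡ 1 (mod 22) and x^{22} = 1 for x ≠ 0 (Fermat). So g⁻¹(18) = 18^3 mod 23.
Repeated squaring mod 23: 18^1 ≡ 18, 18^2 ≡ 18² = 324 ≡ 2. Since 3 = 2 + 1, 18^3 ≡ 2·18: 2·18 = 36 ≡ 13. So 18^3 ≡ 13 (mod 23).
Hence g⁻¹(18) = 13.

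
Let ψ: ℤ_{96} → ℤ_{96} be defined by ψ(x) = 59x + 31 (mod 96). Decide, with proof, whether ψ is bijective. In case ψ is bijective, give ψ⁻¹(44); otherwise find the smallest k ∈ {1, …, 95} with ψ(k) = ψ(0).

Suppose ψ(u) = ψ(v) in ℤ_{96}. Then 59u + 31 ≡ 59v + 31 (mod 96), therefore 59(u − v) ≡ 0 (mod 96).
Since gcd(59, 96) = 1, 59 is invertible modulo 96, therefore u − v ≡ 0 (mod 96), i.e. u = v.
We now compute 59⁻¹ mod 96 explicitly. Euclid's algorithm: 96 = 1·59 + 37, 59 = 1·37 + 22, 37 = 1·22 + 15, 22 = 1·15 + 7, 15 = 2·7 + 1; back-substituting gives 1 = 83·59 − 51·96, so 59⁻¹ ≡ 83 (mod 96).
Then y ↦ 83(y − 31) is a two-sided inverse to ψ, so every y ∈ ℤ_{96} has a preimage.
Therefore ψ is bijective.
Since ψ is bijective, we compute ψ⁻¹(44): solve 59x + 31 ≡ 44 (mod 96), i.e. 59x ≡ 13 (mod 96).
Multiplying by 59⁻¹ = 83 gives x ≡ 83·13 = 1079 = 11·96 + 23 ≡ 23 (mod 96).
Check: ψ(23) = 59·23 + 31 = 1388 = 14·96 + 44 ≡ 44 (mod 96).

23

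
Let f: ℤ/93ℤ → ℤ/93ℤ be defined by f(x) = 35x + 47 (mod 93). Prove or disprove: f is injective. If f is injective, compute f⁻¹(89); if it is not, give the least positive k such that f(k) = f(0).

57

Recall: injectivity means: for all s, t in the domain, f(s) = f(t) implies s = t.
If f(s) = f(t), then 35s ≡ 35t (mod 93). Because gcd(35, 93) = 1, we may cancel 35 to get s ≡ t (mod 93).
Hence f is injective.
We now compute 35⁻¹ mod 93 explicitly. Euclid's algorithm: 93 = 2·35 + 23, 35 = 1·23 + 12, 23 = 1·12 + 11, 12 = 1·11 + 1; back-substituting gives 1 = 8·35 − 3·93, so 35⁻¹ ≡ 8 (mod 93).
Since f is injective, we compute f⁻¹(89): solve 35x + 47 ≡ 89 (mod 93), i.e. 35x ≡ 42 (mod 93).
Multiplying by 35⁻¹ = 8 gives x ≡ 8·42 = 336 = 3·93 + 57 ≡ 57 (mod 93).
Check: f(57) = 35·57 + 47 = 2042 = 21·93 + 89 ≡ 89 (mod 93).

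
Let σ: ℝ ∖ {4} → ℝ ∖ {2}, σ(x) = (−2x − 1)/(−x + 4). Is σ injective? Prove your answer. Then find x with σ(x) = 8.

11/2

Suppose σ(a) = σ(b). Cross-multiplying: (−2a − 1)(−b + 4) = (−2b − 1)(−a + 4).
Expanding both sides and cancelling the symmetric terms leaves −9·(a − b) = 0. Since −9 ≠ 0, a = b. Therefore σ is injective.
Solving σ(x) = 8: cross-multiplying gives −2x − 1 = 8(−x + 4), which rearranges to 6x = 33, so x = 11/2.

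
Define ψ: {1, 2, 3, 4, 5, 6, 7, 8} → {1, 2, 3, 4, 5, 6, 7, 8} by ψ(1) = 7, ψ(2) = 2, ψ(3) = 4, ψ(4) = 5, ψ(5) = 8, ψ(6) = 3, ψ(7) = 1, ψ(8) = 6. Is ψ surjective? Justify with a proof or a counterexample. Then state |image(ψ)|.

Every element of the codomain has a preimage: 1 = ψ(7), 2 = ψ(2), 3 = ψ(6), 4 = ψ(3), 5 = ψ(4), 6 = ψ(8), 7 = ψ(1), 8 = ψ(5).
Thus ψ is surjective.
The image of ψ is {1, 2, 3, 4, 5, 6, 7, 8}, which has 8 elements.

8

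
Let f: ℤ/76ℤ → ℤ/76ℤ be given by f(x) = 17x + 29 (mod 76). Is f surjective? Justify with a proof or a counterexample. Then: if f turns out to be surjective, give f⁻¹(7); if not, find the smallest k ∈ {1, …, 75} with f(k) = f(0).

Since gcd(17, 76) = 1, 17 is invertible modulo 76. Euclid's algorithm: 76 = 4·17 + 8, 17 = 2·8 + 1; back-substituting gives 1 = 9·17 − 2·76, so 17⁻¹ ≡ 9 (mod 76).
Then y ↦ 9(y − 29) is a two-sided inverse to f, so every y ∈ ℤ/76ℤ has a preimage.
Hence f is surjective.
Since f is surjective, we compute f⁻¹(7): solve 17x + 29 ≡ 7 (mod 76), i.e. 17x ≡ 54 (mod 76).
Multiplying by 17⁻¹ = 9 gives x ≡ 9·54 = 486 = 6·76 + 30 ≡ 30 (mod 76).
Check: f(30) = 17·30 + 29 = 539 = 7·76 + 7 ≡ 7 (mod 76).

30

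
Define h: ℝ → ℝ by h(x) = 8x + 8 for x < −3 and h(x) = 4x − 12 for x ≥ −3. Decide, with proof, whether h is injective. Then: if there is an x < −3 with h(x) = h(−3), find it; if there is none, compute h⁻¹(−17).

-4

Both pieces are strictly increasing (slopes 8 and 4), so each is injective on its own interval.
The left piece maps (−∞, −3) onto (−∞, −16); the right piece maps [−3, ∞) onto [−24, ∞).
These images overlap. In particular h(−3) = −24 (right piece), and solving 8x + 8 = −24 on the left piece gives x = −4 < −3.
So h(−4) = h(−3) with −4 ≠ −3, and h is not injective. This x = −4 is the requested value below −3.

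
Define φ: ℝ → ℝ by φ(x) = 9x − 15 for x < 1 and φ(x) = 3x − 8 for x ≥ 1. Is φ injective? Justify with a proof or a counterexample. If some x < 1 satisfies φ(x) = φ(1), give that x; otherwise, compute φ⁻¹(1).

Both pieces are strictly increasing (slopes 9 and 3), so each is injective on its own interval.
The left piece maps (−∞, 1) onto (−∞, −6); the right piece maps [1, ∞) onto [−5, ∞).
These images are disjoint, so no value is attained by both pieces. So φ is injective.
Because the two images are disjoint, no x < 1 has φ(x) = φ(1), so we compute φ⁻¹(1): 1 lies in [−5, ∞), so solve 3x − 8 = 1: x = (1 + 8)/3 = 3.

3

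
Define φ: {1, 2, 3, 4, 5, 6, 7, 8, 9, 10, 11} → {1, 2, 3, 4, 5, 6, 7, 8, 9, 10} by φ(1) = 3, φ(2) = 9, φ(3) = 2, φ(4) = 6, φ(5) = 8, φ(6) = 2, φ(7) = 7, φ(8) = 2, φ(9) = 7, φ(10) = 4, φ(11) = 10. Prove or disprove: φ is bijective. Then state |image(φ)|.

φ(3) = 2 = φ(6) with 3 ≠ 6, so φ is not injective, hence not bijective.
The image of φ is {2, 3, 4, 6, 7, 8, 9, 10}, which has 8 elements.

8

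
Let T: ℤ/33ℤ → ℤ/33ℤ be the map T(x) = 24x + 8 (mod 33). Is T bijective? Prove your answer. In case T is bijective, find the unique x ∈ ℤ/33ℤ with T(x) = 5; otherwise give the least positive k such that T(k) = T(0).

We have gcd(24, 33) = 3 > 1. Taking s = 0 and t = 11: T(0) = 8 and T(11) = 24·11 + 8 = 272 ≡ 8 (mod 33).
So T(0) = T(11) while 0 ≠ 11, thus T is not injective, hence not bijective.
Since T is not bijective, we find the least positive k with T(k) = T(0): this means 24k ≡ 0 (mod 33), i.e. 33 ∣ 24k. Since gcd(24, 33) = 3, dividing through by 3 this holds exactly when 11 ∣ 8k, and as gcd(8, 11) = 1, exactly when 11 ∣ k.
The smallest positive such k is 11.

11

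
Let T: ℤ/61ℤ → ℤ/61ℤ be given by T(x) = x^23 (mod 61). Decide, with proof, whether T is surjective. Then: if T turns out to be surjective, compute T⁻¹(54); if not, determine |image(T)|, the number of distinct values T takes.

51

Since 61 is prime, the nonzero elements of ℤ/61ℤ form a cyclic group of order 60.
As gcd(23, 60) = 1, raising to the 23rd power is a bijection on this group: if a^23 ≡ b^23 then (ab^{−1})^23 = 1, and the only element of order dividing gcd(23, 60) = 1 is 1, so a = b.
With T(0) = 0 this makes T injective on all of ℤ/61ℤ, hence bijective (finite equal-size domain and codomain). In particular T is surjective.
Since T is surjective, we find the preimage of 54. The inverse of x ↦ x^23 on (ℤ/61ℤ)^× is x ↦ x^47, because 23·47 = 1081 = 18·60 + 1 ≡ 1 (mod 60) and x^{60} = 1 for x ≠ 0 (Fermat). So T⁻¹(54) = 54^47 mod 61.
Repeated squaring mod 61: 54^1 ≡ 54, 54^2 ≡ 54² = 2916 ≡ 49, 54^4 ≡ 49² = 2401 ≡ 22, 54^8 ≡ 22² = 484 ≡ 57, 54^16 ≡ 57² = 3249 ≡ 16, 54^32 ≡ 16² = 256 ≡ 12. Since 47 = 32 + 8 + 4 + 2 + 1, 54^47 ≡ 12·57·22·49·54: 12·57 = 684 ≡ 13, then 13·22 = 286 ≡ 42, then 42·49 = 2058 ≡ 45, then 45·54 = 2430 ≡ 51. So 54^47 ≡ 51 (mod 61).
Hence T⁻¹(54) = 51.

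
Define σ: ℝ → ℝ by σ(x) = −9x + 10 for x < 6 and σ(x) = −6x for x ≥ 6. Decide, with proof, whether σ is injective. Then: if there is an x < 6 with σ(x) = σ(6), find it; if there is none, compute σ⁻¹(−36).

Both pieces are strictly decreasing (slopes −9 and −6), so each is injective on its own interval.
The left piece maps (−∞, 6) onto (−44, ∞); the right piece maps [6, ∞) onto (−∞, −36].
These images overlap. In particular σ(6) = −36 (right piece), and solving −9x + 10 = −36 on the left piece gives x = 46/9 < 6.
So σ(46/9) = σ(6) with 46/9 ≠ 6, and σ is not injective. This x = 46/9 is the requested value below 6.

46/9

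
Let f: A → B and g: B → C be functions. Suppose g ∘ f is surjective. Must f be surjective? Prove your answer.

not surjective

No. Take A = {0, 1, 2}, B = {0, 1, 2, 3}, C = {0}, f(a) = 0 for every a ∈ A, and g(b) = 0 for every b ∈ B.
Then g ∘ f is surjective onto {0}, but 3 ∈ B has no preimage under f, so f is not surjective.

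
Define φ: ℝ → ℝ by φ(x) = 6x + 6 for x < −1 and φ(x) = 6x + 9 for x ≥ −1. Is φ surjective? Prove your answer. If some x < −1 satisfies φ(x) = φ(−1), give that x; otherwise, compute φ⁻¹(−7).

-13/6

Both pieces are strictly increasing (slopes 6 and 6), so each is injective on its own interval.
The left piece maps (−∞, −1) onto (−∞, 0); the right piece maps [−1, ∞) onto [3, ∞).
The union (−∞, 0) ∪ [3, ∞) omits the interval between 0 and 3; in particular 0 has no preimage. So φ is not surjective.
Because the two images are disjoint, no x < −1 has φ(x) = φ(−1), so we compute φ⁻¹(−7): −7 lies in (−∞, 0), so solve 6x + 6 = −7: x = (−7 − 6)/6 = −13/6.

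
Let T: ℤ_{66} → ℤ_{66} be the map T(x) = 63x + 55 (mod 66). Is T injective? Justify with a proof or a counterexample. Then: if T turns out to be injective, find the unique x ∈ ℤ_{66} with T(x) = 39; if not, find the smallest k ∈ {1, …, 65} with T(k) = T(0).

By definition, T is injective when T(s) = T(t) forces s = t.
We have gcd(63, 66) = 3 > 1. Taking s = 0 and t = 22: T(0) = 55 and T(22) = 63·22 + 55 = 1441 ≡ 55 (mod 66).
So T(0) = T(22) while 0 ≠ 22, so T is not injective.
Since T is not injective, we find the least positive k with T(k) = T(0): this means 63k ≡ 0 (mod 66), i.e. 66 ∣ 63k. Since gcd(63, 66) = 3, dividing through by 3 this holds exactly when 22 ∣ 21k, and as gcd(21, 22) = 1, exactly when 22 ∣ k.
The smallest positive such k is 22.

22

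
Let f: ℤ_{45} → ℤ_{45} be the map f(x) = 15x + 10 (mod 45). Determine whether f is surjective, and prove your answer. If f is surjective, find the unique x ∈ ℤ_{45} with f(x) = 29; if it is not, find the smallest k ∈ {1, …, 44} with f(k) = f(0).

3

By definition, surjectivity means every element of the codomain has a preimage under f.
Since gcd(15, 45) = 15, we have 15x ≡ 0 (mod 15) for all x, so f(x) ≡ 10 (mod 15).
But 0 ≢ 10 (mod 15), so 0 ∈ ℤ_{45} has no preimage. So f is not surjective.
Since f is not surjective, we find the least positive k with f(k) = f(0): this means 15k ≡ 0 (mod 45), i.e. 45 ∣ 15k. Since gcd(15, 45) = 15, dividing through by 15 this holds exactly when 3 ∣ k.
The smallest positive such k is 3.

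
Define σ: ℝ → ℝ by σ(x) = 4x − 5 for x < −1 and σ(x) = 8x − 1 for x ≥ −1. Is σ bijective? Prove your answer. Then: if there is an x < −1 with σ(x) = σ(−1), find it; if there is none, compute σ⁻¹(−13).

-2

Both pieces are strictly increasing (slopes 4 and 8), so each is injective on its own interval.
The left piece maps (−∞, −1) onto (−∞, −9); the right piece maps [−1, ∞) onto [−9, ∞).
Since −9 = −9, the images partition ℝ: σ is injective and surjective, hence bijective.
Because the two images are disjoint, no x < −1 has σ(x) = σ(−1), so we compute σ⁻¹(−13): −13 lies in (−∞, −9), so solve 4x − 5 = −13: x = (−13 + 5)/4 = −2.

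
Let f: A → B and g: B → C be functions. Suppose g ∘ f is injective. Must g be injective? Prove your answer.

No. Take A = {1, 2}, B = {1, 2, 3, 4}, C = {1, 2, 3, 4}, f(a) = a for each a ∈ A, and g(b) = 3 if b ∈ {3, 4} else g(b) = b.
Then g ∘ f = f is injective (A ⊂ B and f is the inclusion), but g(3) = g(4) = 3 with 3 ≠ 4, so g is not injective.

not injective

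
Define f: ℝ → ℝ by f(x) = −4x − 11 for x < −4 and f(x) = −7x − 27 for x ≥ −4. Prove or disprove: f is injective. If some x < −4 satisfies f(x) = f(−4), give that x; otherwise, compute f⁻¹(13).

Both pieces are strictly decreasing (slopes −4 and −7), so each is injective on its own interval.
The left piece maps (−∞, −4) onto (5, ∞); the right piece maps [−4, ∞) onto (−∞, 1].
These images are disjoint, so no value is attained by both pieces. So f is injective.
Because the two images are disjoint, no x < −4 has f(x) = f(−4), so we compute f⁻¹(13): 13 lies in (5, ∞), so solve −4x − 11 = 13: x = (13 + 11)/(−4) = −6.

-6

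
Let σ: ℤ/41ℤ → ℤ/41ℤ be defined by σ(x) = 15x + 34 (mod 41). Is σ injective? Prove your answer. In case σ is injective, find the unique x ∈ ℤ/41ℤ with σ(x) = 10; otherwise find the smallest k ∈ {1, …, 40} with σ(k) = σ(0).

By definition, σ is injective if σ(x_1) = σ(x_2) implies x_1 = x_2.
If σ(x_1) = σ(x_2), then 15x_1 ≡ 15x_2 (mod 41). Because gcd(15, 41) = 1, we may cancel 15 to get x_1 ≡ x_2 (mod 41).
So σ is injective.
We now compute 15⁻¹ mod 41 explicitly. Euclid's algorithm: 41 = 2·15 + 11, 15 = 1·11 + 4, 11 = 2·4 + 3, 4 = 1·3 + 1; back-substituting gives 1 = 11·15 − 4·41, so 15⁻¹ ≡ 11 (mod 41).
Since σ is injective, we find σ⁻¹(10): we need 15x ≡ 10 − 34 ≡ 17 (mod 41). Using 15⁻¹ = 11: x ≡ 11·17 = 187 = 4·41 + 23, so x = 23.
Check: σ(23) = 15·23 + 34 = 379 = 9·41 + 10 ≡ 10 (mod 41).

23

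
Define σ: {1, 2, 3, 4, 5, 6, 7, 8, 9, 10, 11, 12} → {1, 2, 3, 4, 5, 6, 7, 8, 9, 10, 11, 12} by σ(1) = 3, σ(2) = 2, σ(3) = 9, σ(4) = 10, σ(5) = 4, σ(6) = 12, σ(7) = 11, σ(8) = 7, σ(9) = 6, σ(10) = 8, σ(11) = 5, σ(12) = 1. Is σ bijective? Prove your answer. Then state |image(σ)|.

12

The values 3, 2, 9, 10, 4, 12, 11, 7, 6, 8, 5, 1 are a permutation of {1, 2, 3, 4, 5, 6, 7, 8, 9, 10, 11, 12}: each element appears exactly once.
So σ is injective and surjective, hence bijective.
The image of σ is {1, 2, 3, 4, 5, 6, 7, 8, 9, 10, 11, 12}, which has 12 elements.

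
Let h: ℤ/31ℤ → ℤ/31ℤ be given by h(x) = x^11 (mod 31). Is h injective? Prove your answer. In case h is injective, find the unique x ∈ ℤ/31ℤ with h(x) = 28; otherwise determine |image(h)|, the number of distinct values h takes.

Since 31 is prime, the nonzero elements of ℤ/31ℤ form a cyclic group of order 30.
As gcd(11, 30) = 1, raising to the 11th power is a bijection on this group: if a^11 ≡ b^11 then (ab^{−1})^11 = 1, and the only element of order dividing gcd(11, 30) = 1 is 1, so a = b.
With h(0) = 0 this makes h injective on all of ℤ/31ℤ, hence bijective (finite equal-size domain and codomain). In particular h is injective.
Since h is injective, we find the preimage of 28. The inverse of x ↦ x^11 on (ℤ/31ℤ)^× is x ↦ x^11, because 11·11 = 121 = 4·30 + 1 ≡ 1 (mod 30) and x^{30} = 1 for x ≠ 0 (Fermat). So h⁻¹(28) = 28^11 mod 31.
Repeated squaring mod 31: 28^1 ≡ 28, 28^2 ≡ 28² = 784 ≡ 9, 28^4 ≡ 9² = 81 ≡ 19, 28^8 ≡ 19² = 361 ≡ 20. Since 11 = 8 + 2 + 1, 28^11 ≡ 20·9·28: 20·9 = 180 ≡ 25, then 25·28 = 700 ≡ 18. So 28^11 ≡ 18 (mod 31).
Hence h⁻¹(28) = 18.

18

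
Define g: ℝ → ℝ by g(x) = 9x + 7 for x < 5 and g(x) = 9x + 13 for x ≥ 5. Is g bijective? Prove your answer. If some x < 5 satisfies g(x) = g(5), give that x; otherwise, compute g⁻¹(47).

Both pieces are strictly increasing (slopes 9 and 9), so each is injective on its own interval.
The left piece maps (−∞, 5) onto (−∞, 52); the right piece maps [5, ∞) onto [58, ∞).
The images leave a gap (52 has no preimage), so g is not surjective, hence not bijective.
Because the two images are disjoint, no x < 5 has g(x) = g(5), so we compute g⁻¹(47): 47 lies in (−∞, 52), so solve 9x + 7 = 47: x = (47 − 7)/9 = 40/9.

40/9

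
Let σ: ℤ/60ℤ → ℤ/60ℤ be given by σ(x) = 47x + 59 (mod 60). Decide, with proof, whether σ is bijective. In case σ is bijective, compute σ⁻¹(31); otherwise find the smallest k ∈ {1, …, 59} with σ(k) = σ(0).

If σ(a) = σ(b), then 47a ≡ 47b (mod 60). Because gcd(47, 60) = 1, we may cancel 47 to get a ≡ b (mod 60).
We now compute 47⁻¹ mod 60 explicitly. Euclid's algorithm: 60 = 1·47 + 13, 47 = 3·13 + 8, 13 = 1·8 + 5, 8 = 1·5 + 3, 5 = 1·3 + 2, 3 = 1·2 + 1; back-substituting gives 1 = 23·47 − 18·60, so 47⁻¹ ≡ 23 (mod 60).
For any y ∈ ℤ/60ℤ, x = 23(y − 59) mod 60 satisfies σ(x) = 47·23(y − 59) + 59 ≡ y (since 47·23 ≡ 1 mod 60). So every y has a preimage.
Hence σ is bijective.
Since σ is bijective, we compute σ⁻¹(31): solve 47x + 59 ≡ 31 (mod 60), i.e. 47x ≡ 32 (mod 60).
Multiplying by 47⁻¹ = 23 gives x ≡ 23·32 = 736 = 12·60 + 16 ≡ 16 (mod 60).
Check: σ(16) = 47·16 + 59 = 811 = 13·60 + 31 ≡ 31 (mod 60).

16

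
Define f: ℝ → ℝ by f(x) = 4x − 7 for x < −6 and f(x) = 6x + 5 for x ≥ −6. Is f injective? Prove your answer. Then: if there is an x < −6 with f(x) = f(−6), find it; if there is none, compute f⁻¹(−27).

-16/3

Both pieces are strictly increasing (slopes 4 and 6), so each is injective on its own interval.
The left piece maps (−∞, −6) onto (−∞, −31); the right piece maps [−6, ∞) onto [−31, ∞).
These images are disjoint, so no value is attained by both pieces. So f is injective.
Because the two images are disjoint, no x < −6 has f(x) = f(−6), so we compute f⁻¹(−27): −27 lies in [−31, ∞), so solve 6x + 5 = −27: x = (−27 − 5)/6 = −16/3.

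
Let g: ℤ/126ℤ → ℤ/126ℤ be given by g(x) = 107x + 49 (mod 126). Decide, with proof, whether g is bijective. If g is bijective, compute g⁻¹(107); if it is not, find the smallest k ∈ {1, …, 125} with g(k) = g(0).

Recall that g is injective if g(s) = g(t) implies s = t.
If g(s) = g(t), then 107s ≡ 107t (mod 126). Because gcd(107, 126) = 1, we may cancel 107 to get s ≡ t (mod 126).
We now compute 107⁻¹ mod 126 explicitly. Euclid's algorithm: 126 = 1·107 + 19, 107 = 5·19 + 12, 19 = 1·12 + 7, 12 = 1·7 + 5, 7 = 1·5 + 2, 5 = 2·2 + 1; back-substituting gives 1 = 53·107 − 45·126, so 107⁻¹ ≡ 53 (mod 126).
Then y ↦ 53(y − 49) is a two-sided inverse to g, so every y ∈ ℤ/126ℤ has a preimage.
Therefore g is bijective.
Since g is bijective, we compute g⁻¹(107): solve 107x + 49 ≡ 107 (mod 126), i.e. 107x ≡ 58 (mod 126).
Multiplying by 107⁻¹ = 53 gives x ≡ 53·58 = 3074 = 24·126 + 50 ≡ 50 (mod 126).
Check: g(50) = 107·50 + 49 = 5399 = 42·126 + 107 ≡ 107 (mod 126).

50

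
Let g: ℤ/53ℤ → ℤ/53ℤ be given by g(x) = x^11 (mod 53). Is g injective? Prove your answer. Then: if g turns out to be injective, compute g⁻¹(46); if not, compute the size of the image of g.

Since 53 is prime, the nonzero elements of ℤ/53ℤ form a cyclic group of order 52.
As gcd(11, 52) = 1, raising to the 11th power is a bijection on this group: if u^11 ≡ v^11 then (uv^{−1})^11 = 1, and the only element of order dividing gcd(11, 52) = 1 is 1, so u = v.
With g(0) = 0 this makes g injective on all of ℤ/53ℤ, hence bijective (finite equal-size domain and codomain). In particular g is injective.
Since g is injective, we find the preimage of 46. The inverse of x ↦ x^11 on (ℤ/53ℤ)^× is x ↦ x^19, because 11·19 = 209 = 4·52 + 1 ≡ 1 (mod 52) and x^{52} = 1 for x ≠ 0 (Fermat). So g⁻¹(46) = 46^19 mod 53.
Repeated squaring mod 53: 46^1 ≡ 46, 46^2 ≡ 46² = 2116 ≡ 49, 46^4 ≡ 49² = 2401 ≡ 16, 46^8 ≡ 16² = 256 ≡ 44, 46^16 ≡ 44² = 1936 ≡ 28. Since 19 = 16 + 2 + 1, 46^19 ≡ 28·49·46: 28·49 = 1372 ≡ 47, then 47·46 = 2162 ≡ 42. So 46^19 ≡ 42 (mod 53).
Hence g⁻¹(46) = 42.

42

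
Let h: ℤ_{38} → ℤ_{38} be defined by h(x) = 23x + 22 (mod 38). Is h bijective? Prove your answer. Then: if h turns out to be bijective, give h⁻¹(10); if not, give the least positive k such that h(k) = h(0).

16

Suppose h(u) = h(v) in ℤ_{38}. Then 23u + 22 ≡ 23v + 22 (mod 38), hence 23(u − v) ≡ 0 (mod 38).
Since gcd(23, 38) = 1, 23 is invertible modulo 38, thus u − v ≡ 0 (mod 38), i.e. u = v.
We now compute 23⁻¹ mod 38 explicitly. Euclid's algorithm: 38 = 1·23 + 15, 23 = 1·15 + 8, 15 = 1·8 + 7, 8 = 1·7 + 1; back-substituting gives 1 = 5·23 − 3·38, so 23⁻¹ ≡ 5 (mod 38).
Then y ↦ 5(y − 22) is a two-sided inverse to h, so every y ∈ ℤ_{38} has a preimage.
Thus h is bijective.
Since h is bijective, we find h⁻¹(10): we need 23x ≡ 10 − 22 ≡ 26 (mod 38). Using 23⁻¹ = 5: x ≡ 5·26 = 130 = 3·38 + 16, so x = 16.
Check: h(16) = 23·16 + 22 = 390 = 10·38 + 10 ≡ 10 (mod 38).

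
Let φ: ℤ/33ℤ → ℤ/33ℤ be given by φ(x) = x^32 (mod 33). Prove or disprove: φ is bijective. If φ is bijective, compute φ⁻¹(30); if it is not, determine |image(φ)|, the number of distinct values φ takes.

φ(4): Repeated squaring mod 33: 4^1 ≡ 4, 4^2 ≡ 4² = 16, 4^4 ≡ 16² = 256 ≡ 25, 4^8 ≡ 25² = 625 ≡ 31, 4^16 ≡ 31² = 961 ≡ 4, 4^32 ≡ 4² = 16. So 4^32 ≡ 16 (mod 33).
φ(7): Repeated squaring mod 33: 7^1 ≡ 7, 7^2 ≡ 7² = 49 ≡ 16, 7^4 ≡ 16² = 256 ≡ 25, 7^8 ≡ 25² = 625 ≡ 31, 7^16 ≡ 31² = 961 ≡ 4, 7^32 ≡ 4² = 16. So 7^32 ≡ 16 (mod 33).
So φ(4) = φ(7) = 16 while 4 ≠ 7, hence φ is not injective, hence not bijective.
Since φ is not bijective, we determine |image(φ)|. Computing x^32 mod 33 for each x (by repeated squaring, reducing mod 33 at every step), the values φ(0), φ(1), …, φ(32) are: 0, 1, 4, 9, 16, 25, 3, 16, 31, 15, 1, 22, 12, 4, 31, 27, 25, 25, 27, 31, 4, 12, 22, 1, 15, 31, 16, 3, 25, 16, 9, 4, 1.
The distinct values are {0, 1, 3, 4, 9, 12, 15, 16, 22, 25, 27, 31}; there are 12 of them.

12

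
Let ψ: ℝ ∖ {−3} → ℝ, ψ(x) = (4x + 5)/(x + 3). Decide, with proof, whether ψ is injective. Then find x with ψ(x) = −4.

-17/8

Suppose ψ(u) = ψ(v). Cross-multiplying: (4u + 5)(v + 3) = (4v + 5)(u + 3).
Expanding both sides and cancelling the symmetric terms leaves 7·(u − v) = 0. Since 7 ≠ 0, u = v. Therefore ψ is injective.
Solving ψ(x) = −4: cross-multiplying gives 4x + 5 = −4(x + 3), which rearranges to 8x = −17, so x = −17/8.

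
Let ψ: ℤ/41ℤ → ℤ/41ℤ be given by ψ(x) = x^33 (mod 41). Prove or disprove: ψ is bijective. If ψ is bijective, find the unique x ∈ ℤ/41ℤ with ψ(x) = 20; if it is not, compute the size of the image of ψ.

33

Since 41 is prime, the nonzero elements of ℤ/41ℤ form a cyclic group of order 40.
As gcd(33, 40) = 1, raising to the 33rd power is a bijection on this group: if a^33 ≡ b^33 then (ab^{−1})^33 = 1, and the only element of order dividing gcd(33, 40) = 1 is 1, so a = b.
With ψ(0) = 0 this makes ψ injective on all of ℤ/41ℤ, hence bijective (finite equal-size domain and codomain). In particular ψ is bijective.
Since ψ is bijective, we find the preimage of 20. The inverse of x ↦ x^33 on (ℤ/41ℤ)^× is x ↦ x^17, because 33·17 = 561 = 14·40 + 1 ≡ 1 (mod 40) and x^{40} = 1 for x ≠ 0 (Fermat). So ψ⁻¹(20) = 20^17 mod 41.
Repeated squaring mod 41: 20^1 ≡ 20, 20^2 ≡ 20² = 400 ≡ 31, 20^4 ≡ 31² = 961 ≡ 18, 20^8 ≡ 18² = 324 ≡ 37, 20^16 ≡ 37² = 1369 ≡ 16. Since 17 = 16 + 1, 20^17 ≡ 16·20: 16·20 = 320 ≡ 33. So 20^17 ≡ 33 (mod 41).
Hence ψ⁻¹(20) = 33.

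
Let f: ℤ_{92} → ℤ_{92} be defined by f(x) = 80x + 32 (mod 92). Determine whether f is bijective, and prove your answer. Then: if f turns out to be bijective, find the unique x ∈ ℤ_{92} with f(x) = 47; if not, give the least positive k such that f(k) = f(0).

23

Recall that f is injective when f(x_1) = f(x_2) forces x_1 = x_2.
We have gcd(80, 92) = 4 > 1. Taking x_1 = 0 and x_2 = 23: f(0) = 32 and f(23) = 80·23 + 32 = 1872 ≡ 32 (mod 92).
So f(0) = f(23) while 0 ≠ 23, hence f is not injective, hence not bijective.
Since f is not bijective, we find the least positive k with f(k) = f(0): this means 80k ≡ 0 (mod 92), i.e. 92 ∣ 80k. Since gcd(80, 92) = 4, dividing through by 4 this holds exactly when 23 ∣ 20k, and as gcd(20, 23) = 1, exactly when 23 ∣ k.
The smallest positive such k is 23.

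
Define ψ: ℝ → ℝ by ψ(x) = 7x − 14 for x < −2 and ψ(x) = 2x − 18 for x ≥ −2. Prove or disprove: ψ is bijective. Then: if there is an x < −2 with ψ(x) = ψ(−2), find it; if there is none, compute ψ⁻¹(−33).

-19/7

Both pieces are strictly increasing (slopes 7 and 2), so each is injective on its own interval.
The left piece maps (−∞, −2) onto (−∞, −28); the right piece maps [−2, ∞) onto [−22, ∞).
The images leave a gap (−28 has no preimage), so ψ is not surjective, hence not bijective.
Because the two images are disjoint, no x < −2 has ψ(x) = ψ(−2), so we compute ψ⁻¹(−33): −33 lies in (−∞, −28), so solve 7x − 14 = −33: x = (−33 + 14)/7 = −19/7.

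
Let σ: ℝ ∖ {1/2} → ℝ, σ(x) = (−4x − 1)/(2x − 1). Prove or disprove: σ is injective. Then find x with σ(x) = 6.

Suppose σ(s) = σ(t). Cross-multiplying: (−4s − 1)(2t − 1) = (−4t − 1)(2s − 1).
Expanding both sides and cancelling the symmetric terms leaves 6·(s − t) = 0. Since 6 ≠ 0, s = t. So σ is injective.
Solving σ(x) = 6: cross-multiplying gives −4x − 1 = 6(2x − 1), which rearranges to −16x = −5, so x = 5/16.

5/16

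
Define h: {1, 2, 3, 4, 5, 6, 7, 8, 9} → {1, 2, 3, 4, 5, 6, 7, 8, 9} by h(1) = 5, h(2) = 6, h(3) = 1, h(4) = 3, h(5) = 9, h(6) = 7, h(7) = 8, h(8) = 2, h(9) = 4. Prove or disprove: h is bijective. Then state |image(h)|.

The values 5, 6, 1, 3, 9, 7, 8, 2, 4 are a permutation of {1, 2, 3, 4, 5, 6, 7, 8, 9}: each element appears exactly once.
So h is injective and surjective, hence bijective.
The image of h is {1, 2, 3, 4, 5, 6, 7, 8, 9}, which has 9 elements.

9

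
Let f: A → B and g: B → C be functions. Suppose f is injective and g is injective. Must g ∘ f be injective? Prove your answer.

injective

Suppose (g ∘ f)(u) = (g ∘ f)(v), i.e. g(f(u)) = g(f(v)).
Since g is injective, f(u) = f(v). Since f is injective, u = v. Thus g ∘ f is injective.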